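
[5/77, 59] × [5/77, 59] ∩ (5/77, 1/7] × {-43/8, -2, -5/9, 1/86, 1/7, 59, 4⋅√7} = (5/77, 1/7] × {1/7, 59, 4⋅√7}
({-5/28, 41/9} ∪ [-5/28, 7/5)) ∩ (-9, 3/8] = [-5/28, 3/8]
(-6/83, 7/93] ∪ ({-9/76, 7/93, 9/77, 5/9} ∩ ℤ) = (-6/83, 7/93]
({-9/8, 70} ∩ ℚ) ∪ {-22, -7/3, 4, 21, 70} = {-22, -7/3, -9/8, 4, 21, 70}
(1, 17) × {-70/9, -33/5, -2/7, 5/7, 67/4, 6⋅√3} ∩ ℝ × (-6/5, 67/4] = (1, 17) × {-2/7, 5/7, 67/4, 6⋅√3}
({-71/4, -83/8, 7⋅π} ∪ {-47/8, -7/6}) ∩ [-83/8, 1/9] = {-83/8, -47/8, -7/6}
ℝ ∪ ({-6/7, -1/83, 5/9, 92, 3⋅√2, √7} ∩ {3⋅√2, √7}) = ℝ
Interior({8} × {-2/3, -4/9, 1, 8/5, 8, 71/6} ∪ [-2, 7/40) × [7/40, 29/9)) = (-2, 7/40) × (7/40, 29/9)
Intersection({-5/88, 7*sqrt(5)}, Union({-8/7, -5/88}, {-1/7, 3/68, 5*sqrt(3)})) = {-5/88}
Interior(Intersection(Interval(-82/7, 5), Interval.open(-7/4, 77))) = Interval.open(-7/4, 5)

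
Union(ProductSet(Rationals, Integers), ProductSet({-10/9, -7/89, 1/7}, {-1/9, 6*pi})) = Union(ProductSet({-10/9, -7/89, 1/7}, {-1/9, 6*pi}), ProductSet(Rationals, Integers))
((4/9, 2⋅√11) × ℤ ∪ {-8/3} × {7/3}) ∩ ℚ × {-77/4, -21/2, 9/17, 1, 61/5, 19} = (ℚ ∩ (4/9, 2⋅√11)) × {1, 19}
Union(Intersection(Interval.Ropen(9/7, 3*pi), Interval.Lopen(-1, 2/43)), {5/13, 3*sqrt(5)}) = {5/13, 3*sqrt(5)}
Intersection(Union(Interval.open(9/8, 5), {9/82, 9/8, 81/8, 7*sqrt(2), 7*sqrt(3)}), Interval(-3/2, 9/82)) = {9/82}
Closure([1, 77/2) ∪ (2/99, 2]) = [2/99, 77/2]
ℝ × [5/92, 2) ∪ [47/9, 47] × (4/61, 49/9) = (ℝ × [5/92, 2)) ∪ ([47/9, 47] × (4/61, 49/9))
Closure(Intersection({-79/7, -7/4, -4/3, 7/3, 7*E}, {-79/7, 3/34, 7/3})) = {-79/7, 7/3}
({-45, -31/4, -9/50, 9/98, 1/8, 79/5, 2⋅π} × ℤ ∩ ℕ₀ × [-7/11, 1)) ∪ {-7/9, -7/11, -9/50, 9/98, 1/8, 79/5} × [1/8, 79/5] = {-7/9, -7/11, -9/50, 9/98, 1/8, 79/5} × [1/8, 79/5]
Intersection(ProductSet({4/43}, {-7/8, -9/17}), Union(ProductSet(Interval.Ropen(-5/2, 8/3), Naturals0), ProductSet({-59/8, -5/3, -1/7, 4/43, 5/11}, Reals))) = ProductSet({4/43}, {-7/8, -9/17})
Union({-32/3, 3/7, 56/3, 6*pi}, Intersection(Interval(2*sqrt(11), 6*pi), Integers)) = Union({-32/3, 3/7, 56/3, 6*pi}, Range(7, 19, 1))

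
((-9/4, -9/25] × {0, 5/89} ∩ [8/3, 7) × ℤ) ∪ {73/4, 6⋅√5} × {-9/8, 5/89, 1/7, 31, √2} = {73/4, 6⋅√5} × {-9/8, 5/89, 1/7, 31, √2}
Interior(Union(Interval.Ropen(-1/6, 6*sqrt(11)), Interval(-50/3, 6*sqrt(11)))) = Interval.open(-50/3, 6*sqrt(11))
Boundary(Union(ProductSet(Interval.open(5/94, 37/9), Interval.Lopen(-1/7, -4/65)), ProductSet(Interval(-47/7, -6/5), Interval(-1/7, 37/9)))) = Union(ProductSet({-47/7, -6/5}, Interval(-1/7, 37/9)), ProductSet({5/94, 37/9}, Interval(-1/7, -4/65)), ProductSet(Interval(-47/7, -6/5), {-1/7, 37/9}), ProductSet(Interval(5/94, 37/9), {-1/7, -4/65}))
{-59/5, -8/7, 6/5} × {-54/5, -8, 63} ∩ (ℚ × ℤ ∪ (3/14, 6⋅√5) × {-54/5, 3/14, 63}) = ({6/5} × {-54/5, 63}) ∪ ({-59/5, -8/7, 6/5} × {-8, 63})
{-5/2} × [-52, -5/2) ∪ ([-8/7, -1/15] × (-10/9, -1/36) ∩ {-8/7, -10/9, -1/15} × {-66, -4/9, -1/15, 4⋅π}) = ({-5/2} × [-52, -5/2)) ∪ ({-8/7, -10/9, -1/15} × {-4/9, -1/15})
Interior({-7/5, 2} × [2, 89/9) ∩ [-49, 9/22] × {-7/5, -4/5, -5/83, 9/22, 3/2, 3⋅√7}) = ∅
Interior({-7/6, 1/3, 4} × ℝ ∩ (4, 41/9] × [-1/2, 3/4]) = ∅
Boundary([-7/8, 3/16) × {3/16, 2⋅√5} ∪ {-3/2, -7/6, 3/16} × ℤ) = ({-3/2, -7/6, 3/16} × ℤ) ∪ ([-7/8, 3/16] × {3/16, 2⋅√5})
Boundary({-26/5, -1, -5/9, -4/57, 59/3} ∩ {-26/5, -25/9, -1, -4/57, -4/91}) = {-26/5, -1, -4/57}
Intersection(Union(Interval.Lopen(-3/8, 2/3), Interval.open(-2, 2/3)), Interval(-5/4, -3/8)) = Interval(-5/4, -3/8)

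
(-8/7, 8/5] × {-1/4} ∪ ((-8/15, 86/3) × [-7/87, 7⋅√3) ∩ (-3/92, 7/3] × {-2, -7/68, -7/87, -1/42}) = ((-8/7, 8/5] × {-1/4}) ∪ ((-3/92, 7/3] × {-7/87, -1/42})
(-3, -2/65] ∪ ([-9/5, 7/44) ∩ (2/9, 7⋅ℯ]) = (-3, -2/65]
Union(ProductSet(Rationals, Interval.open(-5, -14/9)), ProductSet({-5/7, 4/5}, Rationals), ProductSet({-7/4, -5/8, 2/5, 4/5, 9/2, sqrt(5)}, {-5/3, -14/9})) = Union(ProductSet({-5/7, 4/5}, Rationals), ProductSet({-7/4, -5/8, 2/5, 4/5, 9/2, sqrt(5)}, {-5/3, -14/9}), ProductSet(Rationals, Interval.open(-5, -14/9)))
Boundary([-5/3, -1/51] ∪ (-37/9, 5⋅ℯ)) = {-37/9, 5⋅ℯ}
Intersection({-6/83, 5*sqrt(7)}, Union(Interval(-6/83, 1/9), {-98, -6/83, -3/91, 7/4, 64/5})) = {-6/83}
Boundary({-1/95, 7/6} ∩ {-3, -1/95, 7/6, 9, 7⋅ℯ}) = {-1/95, 7/6}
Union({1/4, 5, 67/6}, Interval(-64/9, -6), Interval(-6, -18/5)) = Union({1/4, 5, 67/6}, Interval(-64/9, -18/5))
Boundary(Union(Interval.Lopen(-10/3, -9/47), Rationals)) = Union(Interval(-oo, -10/3), Interval(-9/47, oo))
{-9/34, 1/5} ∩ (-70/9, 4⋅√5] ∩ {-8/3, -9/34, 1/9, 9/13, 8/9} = {-9/34}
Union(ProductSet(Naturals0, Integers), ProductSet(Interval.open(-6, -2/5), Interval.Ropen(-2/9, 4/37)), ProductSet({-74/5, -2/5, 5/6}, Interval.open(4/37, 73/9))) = Union(ProductSet({-74/5, -2/5, 5/6}, Interval.open(4/37, 73/9)), ProductSet(Interval.open(-6, -2/5), Interval.Ropen(-2/9, 4/37)), ProductSet(Naturals0, Integers))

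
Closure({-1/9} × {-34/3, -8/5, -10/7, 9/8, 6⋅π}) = {-1/9} × {-34/3, -8/5, -10/7, 9/8, 6⋅π}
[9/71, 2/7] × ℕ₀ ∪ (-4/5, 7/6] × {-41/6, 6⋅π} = ([9/71, 2/7] × ℕ₀) ∪ ((-4/5, 7/6] × {-41/6, 6⋅π})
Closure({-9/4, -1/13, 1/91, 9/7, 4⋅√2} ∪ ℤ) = ℤ ∪ {-9/4, -1/13, 1/91, 9/7, 4⋅√2}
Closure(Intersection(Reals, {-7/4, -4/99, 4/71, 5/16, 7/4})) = {-7/4, -4/99, 4/71, 5/16, 7/4}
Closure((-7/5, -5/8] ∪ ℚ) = ℚ ∪ (-∞, ∞)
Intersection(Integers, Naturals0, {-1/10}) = EmptySet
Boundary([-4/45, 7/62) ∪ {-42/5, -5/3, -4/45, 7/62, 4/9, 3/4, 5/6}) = {-42/5, -5/3, -4/45, 7/62, 4/9, 3/4, 5/6}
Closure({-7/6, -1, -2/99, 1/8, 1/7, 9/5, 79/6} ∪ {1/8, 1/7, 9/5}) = {-7/6, -1, -2/99, 1/8, 1/7, 9/5, 79/6}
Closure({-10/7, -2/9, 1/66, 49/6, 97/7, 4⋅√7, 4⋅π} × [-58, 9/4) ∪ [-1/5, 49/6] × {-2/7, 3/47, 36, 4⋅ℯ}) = ([-1/5, 49/6] × {-2/7, 3/47, 36, 4⋅ℯ}) ∪ ({-10/7, -2/9, 1/66, 49/6, 97/7, 4⋅√7, 4⋅π} × [-58, 9/4])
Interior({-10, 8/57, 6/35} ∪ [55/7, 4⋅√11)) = (55/7, 4⋅√11)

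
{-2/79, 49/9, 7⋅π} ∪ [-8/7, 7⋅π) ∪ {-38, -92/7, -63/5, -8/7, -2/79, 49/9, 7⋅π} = {-38, -92/7, -63/5} ∪ [-8/7, 7⋅π]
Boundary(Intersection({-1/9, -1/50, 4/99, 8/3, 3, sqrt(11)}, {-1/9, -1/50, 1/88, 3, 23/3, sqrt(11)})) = {-1/9, -1/50, 3, sqrt(11)}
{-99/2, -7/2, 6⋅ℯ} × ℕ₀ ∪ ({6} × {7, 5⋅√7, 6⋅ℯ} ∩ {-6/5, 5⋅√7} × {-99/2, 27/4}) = {-99/2, -7/2, 6⋅ℯ} × ℕ₀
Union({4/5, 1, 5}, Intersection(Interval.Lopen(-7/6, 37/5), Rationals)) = Intersection(Interval.Lopen(-7/6, 37/5), Rationals)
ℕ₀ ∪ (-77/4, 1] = (-77/4, 1] ∪ ℕ₀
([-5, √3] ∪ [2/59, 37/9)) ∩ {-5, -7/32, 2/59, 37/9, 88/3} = {-5, -7/32, 2/59}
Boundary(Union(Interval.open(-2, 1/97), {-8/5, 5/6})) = {-2, 1/97, 5/6}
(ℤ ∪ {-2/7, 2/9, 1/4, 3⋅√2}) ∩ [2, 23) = {2, 3, …, 22} ∪ {3⋅√2}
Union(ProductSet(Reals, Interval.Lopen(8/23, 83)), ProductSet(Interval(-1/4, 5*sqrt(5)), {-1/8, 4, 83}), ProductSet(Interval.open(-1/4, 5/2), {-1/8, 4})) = Union(ProductSet(Interval(-1/4, 5*sqrt(5)), {-1/8, 4, 83}), ProductSet(Reals, Interval.Lopen(8/23, 83)))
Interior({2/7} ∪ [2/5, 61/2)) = (2/5, 61/2)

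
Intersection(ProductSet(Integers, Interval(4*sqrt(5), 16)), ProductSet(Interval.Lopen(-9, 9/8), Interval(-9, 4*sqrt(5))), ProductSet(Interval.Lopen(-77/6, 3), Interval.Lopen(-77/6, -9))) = EmptySet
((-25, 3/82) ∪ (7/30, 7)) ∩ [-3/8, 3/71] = [-3/8, 3/82)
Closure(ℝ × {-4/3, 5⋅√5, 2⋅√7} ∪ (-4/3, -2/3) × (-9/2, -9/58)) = ({-4/3, -2/3} × [-9/2, -9/58]) ∪ ([-4/3, -2/3] × {-9/2, -9/58}) ∪ ((-4/3, -2/3) × (-9/2, -9/58)) ∪ ((-∞, ∞) × {-4/3, 5⋅√5, 2⋅√7})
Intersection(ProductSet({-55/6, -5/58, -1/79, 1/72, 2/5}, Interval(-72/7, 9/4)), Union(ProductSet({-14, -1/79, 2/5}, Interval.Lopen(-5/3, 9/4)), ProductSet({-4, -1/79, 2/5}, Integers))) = ProductSet({-1/79, 2/5}, Union(Interval.Lopen(-5/3, 9/4), Range(-10, 3, 1)))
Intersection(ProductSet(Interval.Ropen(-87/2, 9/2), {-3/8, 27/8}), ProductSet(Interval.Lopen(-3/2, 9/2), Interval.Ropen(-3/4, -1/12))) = ProductSet(Interval.open(-3/2, 9/2), {-3/8})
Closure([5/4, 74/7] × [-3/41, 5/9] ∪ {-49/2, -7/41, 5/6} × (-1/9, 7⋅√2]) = ([5/4, 74/7] × [-3/41, 5/9]) ∪ ({-49/2, -7/41, 5/6} × [-1/9, 7⋅√2])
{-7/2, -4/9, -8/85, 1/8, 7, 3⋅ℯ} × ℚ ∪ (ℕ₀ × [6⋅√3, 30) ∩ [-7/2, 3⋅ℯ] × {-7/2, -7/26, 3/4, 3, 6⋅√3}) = ({-7/2, -4/9, -8/85, 1/8, 7, 3⋅ℯ} × ℚ) ∪ ({0, 1, …, 8} × {6⋅√3})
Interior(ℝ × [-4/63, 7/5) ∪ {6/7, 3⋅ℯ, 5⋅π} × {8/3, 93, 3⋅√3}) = ℝ × (-4/63, 7/5)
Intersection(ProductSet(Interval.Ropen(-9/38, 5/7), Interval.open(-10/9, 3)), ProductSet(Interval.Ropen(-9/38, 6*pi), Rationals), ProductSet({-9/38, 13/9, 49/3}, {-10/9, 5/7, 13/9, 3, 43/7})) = ProductSet({-9/38}, {5/7, 13/9})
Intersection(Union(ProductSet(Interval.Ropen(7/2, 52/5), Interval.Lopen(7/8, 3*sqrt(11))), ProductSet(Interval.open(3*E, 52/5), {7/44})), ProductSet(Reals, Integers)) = ProductSet(Interval.Ropen(7/2, 52/5), Range(1, 10, 1))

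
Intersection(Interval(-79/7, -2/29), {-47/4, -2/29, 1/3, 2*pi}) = {-2/29}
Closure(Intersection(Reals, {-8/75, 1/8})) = {-8/75, 1/8}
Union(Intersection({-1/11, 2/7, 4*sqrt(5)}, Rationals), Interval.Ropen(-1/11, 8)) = Interval.Ropen(-1/11, 8)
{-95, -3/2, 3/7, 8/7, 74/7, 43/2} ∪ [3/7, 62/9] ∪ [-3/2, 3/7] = {-95, 74/7, 43/2} ∪ [-3/2, 62/9]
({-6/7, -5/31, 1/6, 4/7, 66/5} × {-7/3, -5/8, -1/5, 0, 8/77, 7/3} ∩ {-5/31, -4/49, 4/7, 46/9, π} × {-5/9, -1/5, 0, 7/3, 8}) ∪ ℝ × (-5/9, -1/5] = (ℝ × (-5/9, -1/5]) ∪ ({-5/31, 4/7} × {-1/5, 0, 7/3})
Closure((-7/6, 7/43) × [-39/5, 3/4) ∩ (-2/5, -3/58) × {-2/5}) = [-2/5, -3/58] × {-2/5}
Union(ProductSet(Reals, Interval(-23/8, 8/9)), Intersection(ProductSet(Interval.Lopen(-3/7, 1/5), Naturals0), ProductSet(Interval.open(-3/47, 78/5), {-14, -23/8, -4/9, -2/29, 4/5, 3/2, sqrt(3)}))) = ProductSet(Reals, Interval(-23/8, 8/9))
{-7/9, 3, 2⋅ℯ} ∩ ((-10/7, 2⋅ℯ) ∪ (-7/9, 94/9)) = {-7/9, 3, 2⋅ℯ}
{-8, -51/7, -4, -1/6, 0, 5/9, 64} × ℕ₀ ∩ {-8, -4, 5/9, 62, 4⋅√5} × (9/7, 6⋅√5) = {-8, -4, 5/9} × {2, 3, …, 13}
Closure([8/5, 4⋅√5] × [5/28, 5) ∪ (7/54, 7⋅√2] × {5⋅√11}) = ([8/5, 4⋅√5] × [5/28, 5]) ∪ ([7/54, 7⋅√2] × {5⋅√11})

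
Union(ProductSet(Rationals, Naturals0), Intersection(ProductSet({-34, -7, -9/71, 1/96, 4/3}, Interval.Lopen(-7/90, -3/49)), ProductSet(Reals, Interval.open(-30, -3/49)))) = Union(ProductSet({-34, -7, -9/71, 1/96, 4/3}, Interval.open(-7/90, -3/49)), ProductSet(Rationals, Naturals0))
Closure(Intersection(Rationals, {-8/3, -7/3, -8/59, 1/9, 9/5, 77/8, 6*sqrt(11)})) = {-8/3, -7/3, -8/59, 1/9, 9/5, 77/8}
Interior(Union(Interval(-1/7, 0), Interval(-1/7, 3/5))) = Interval.open(-1/7, 3/5)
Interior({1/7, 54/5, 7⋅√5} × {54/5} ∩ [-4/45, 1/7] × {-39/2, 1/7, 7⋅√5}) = ∅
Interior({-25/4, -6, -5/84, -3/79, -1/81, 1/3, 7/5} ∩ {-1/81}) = ∅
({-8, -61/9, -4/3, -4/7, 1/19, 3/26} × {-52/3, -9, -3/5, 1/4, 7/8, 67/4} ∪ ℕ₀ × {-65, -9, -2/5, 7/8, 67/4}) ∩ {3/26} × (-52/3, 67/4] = {3/26} × {-9, -3/5, 1/4, 7/8, 67/4}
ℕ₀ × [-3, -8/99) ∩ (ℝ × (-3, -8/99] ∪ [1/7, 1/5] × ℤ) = ℕ₀ × (-3, -8/99)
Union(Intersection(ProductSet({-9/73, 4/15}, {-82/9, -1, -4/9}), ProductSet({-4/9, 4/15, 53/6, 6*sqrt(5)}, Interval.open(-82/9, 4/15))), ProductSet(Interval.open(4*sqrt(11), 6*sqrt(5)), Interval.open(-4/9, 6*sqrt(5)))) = Union(ProductSet({4/15}, {-1, -4/9}), ProductSet(Interval.open(4*sqrt(11), 6*sqrt(5)), Interval.open(-4/9, 6*sqrt(5))))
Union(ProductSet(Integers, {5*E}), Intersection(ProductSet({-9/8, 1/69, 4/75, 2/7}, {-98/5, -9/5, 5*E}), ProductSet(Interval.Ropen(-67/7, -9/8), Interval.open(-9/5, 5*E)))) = ProductSet(Integers, {5*E})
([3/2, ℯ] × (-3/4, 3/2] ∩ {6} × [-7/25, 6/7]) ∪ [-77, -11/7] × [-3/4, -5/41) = [-77, -11/7] × [-3/4, -5/41)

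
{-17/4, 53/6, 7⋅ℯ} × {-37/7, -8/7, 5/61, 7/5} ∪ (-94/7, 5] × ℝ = ((-94/7, 5] × ℝ) ∪ ({-17/4, 53/6, 7⋅ℯ} × {-37/7, -8/7, 5/61, 7/5})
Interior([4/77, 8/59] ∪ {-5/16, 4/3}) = (4/77, 8/59)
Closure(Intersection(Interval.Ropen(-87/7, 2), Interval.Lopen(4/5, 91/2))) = Interval(4/5, 2)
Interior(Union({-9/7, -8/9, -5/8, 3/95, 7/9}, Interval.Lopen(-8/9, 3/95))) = Interval.open(-8/9, 3/95)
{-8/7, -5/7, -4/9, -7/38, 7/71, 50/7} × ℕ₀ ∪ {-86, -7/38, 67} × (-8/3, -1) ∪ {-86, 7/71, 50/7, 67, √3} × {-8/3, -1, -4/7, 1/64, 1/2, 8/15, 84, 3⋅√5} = ({-8/7, -5/7, -4/9, -7/38, 7/71, 50/7} × ℕ₀) ∪ ({-86, -7/38, 67} × (-8/3, -1)) ∪ ({-86, 7/71, 50/7, 67, √3} × {-8/3, -1, -4/7, 1/64, 1/2, 8/15, 84, 3⋅√5})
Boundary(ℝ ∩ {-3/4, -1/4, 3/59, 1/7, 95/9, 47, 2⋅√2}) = {-3/4, -1/4, 3/59, 1/7, 95/9, 47, 2⋅√2}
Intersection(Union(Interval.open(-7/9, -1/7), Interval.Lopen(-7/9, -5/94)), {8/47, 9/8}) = EmptySet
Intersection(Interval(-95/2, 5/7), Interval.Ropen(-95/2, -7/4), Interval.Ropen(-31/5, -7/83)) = Interval.Ropen(-31/5, -7/4)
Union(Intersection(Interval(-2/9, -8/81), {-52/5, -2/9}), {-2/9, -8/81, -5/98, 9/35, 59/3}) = {-2/9, -8/81, -5/98, 9/35, 59/3}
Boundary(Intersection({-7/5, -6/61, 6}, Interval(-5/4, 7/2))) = {-6/61}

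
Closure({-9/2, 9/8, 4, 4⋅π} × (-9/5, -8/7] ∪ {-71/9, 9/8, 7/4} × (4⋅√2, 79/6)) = ({-9/2, 9/8, 4, 4⋅π} × [-9/5, -8/7]) ∪ ({-71/9, 9/8, 7/4} × [4⋅√2, 79/6])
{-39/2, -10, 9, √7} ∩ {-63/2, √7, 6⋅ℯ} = {√7}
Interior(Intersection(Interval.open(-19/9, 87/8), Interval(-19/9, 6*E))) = Interval.open(-19/9, 87/8)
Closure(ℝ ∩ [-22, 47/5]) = [-22, 47/5]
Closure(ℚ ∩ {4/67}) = {4/67}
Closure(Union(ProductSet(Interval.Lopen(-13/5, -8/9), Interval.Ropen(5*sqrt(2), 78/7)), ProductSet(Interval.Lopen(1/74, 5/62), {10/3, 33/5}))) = Union(ProductSet({-13/5, -8/9}, Interval(5*sqrt(2), 78/7)), ProductSet(Interval(-13/5, -8/9), {78/7, 5*sqrt(2)}), ProductSet(Interval.Lopen(-13/5, -8/9), Interval.Ropen(5*sqrt(2), 78/7)), ProductSet(Interval(1/74, 5/62), {10/3, 33/5}))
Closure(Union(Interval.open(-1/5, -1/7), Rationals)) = Union(Interval(-oo, oo), Rationals)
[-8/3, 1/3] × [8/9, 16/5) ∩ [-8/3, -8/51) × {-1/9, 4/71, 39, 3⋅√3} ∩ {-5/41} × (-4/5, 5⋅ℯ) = ∅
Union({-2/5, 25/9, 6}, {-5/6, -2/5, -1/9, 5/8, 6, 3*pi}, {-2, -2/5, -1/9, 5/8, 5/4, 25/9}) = {-2, -5/6, -2/5, -1/9, 5/8, 5/4, 25/9, 6, 3*pi}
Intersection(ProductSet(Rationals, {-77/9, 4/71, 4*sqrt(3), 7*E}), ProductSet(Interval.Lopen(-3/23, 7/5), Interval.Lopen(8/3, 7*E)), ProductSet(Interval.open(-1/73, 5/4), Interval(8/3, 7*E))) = ProductSet(Intersection(Interval.open(-1/73, 5/4), Rationals), {4*sqrt(3), 7*E})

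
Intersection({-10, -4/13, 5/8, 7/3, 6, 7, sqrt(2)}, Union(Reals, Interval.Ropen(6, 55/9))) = {-10, -4/13, 5/8, 7/3, 6, 7, sqrt(2)}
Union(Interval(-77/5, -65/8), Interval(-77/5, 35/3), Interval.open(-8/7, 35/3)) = Interval(-77/5, 35/3)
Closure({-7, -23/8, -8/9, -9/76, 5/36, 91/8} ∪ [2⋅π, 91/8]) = {-7, -23/8, -8/9, -9/76, 5/36} ∪ [2⋅π, 91/8]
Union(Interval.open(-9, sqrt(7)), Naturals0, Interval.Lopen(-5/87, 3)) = Union(Interval.Lopen(-9, 3), Naturals0)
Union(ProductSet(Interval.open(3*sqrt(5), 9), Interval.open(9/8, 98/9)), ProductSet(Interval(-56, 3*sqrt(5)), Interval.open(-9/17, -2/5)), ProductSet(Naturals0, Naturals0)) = Union(ProductSet(Interval(-56, 3*sqrt(5)), Interval.open(-9/17, -2/5)), ProductSet(Interval.open(3*sqrt(5), 9), Interval.open(9/8, 98/9)), ProductSet(Naturals0, Naturals0))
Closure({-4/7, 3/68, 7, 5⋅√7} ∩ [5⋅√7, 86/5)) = {5⋅√7}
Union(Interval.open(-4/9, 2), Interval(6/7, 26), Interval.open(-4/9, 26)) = Interval.Lopen(-4/9, 26)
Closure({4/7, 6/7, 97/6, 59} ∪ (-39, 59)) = [-39, 59]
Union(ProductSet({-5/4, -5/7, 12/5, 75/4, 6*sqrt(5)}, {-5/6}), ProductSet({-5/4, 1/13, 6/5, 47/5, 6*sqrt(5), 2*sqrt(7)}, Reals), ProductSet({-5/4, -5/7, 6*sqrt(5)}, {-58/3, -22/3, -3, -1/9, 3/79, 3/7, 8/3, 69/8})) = Union(ProductSet({-5/4, -5/7, 6*sqrt(5)}, {-58/3, -22/3, -3, -1/9, 3/79, 3/7, 8/3, 69/8}), ProductSet({-5/4, -5/7, 12/5, 75/4, 6*sqrt(5)}, {-5/6}), ProductSet({-5/4, 1/13, 6/5, 47/5, 6*sqrt(5), 2*sqrt(7)}, Reals))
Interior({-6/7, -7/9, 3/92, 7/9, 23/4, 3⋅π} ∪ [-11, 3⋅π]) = (-11, 3⋅π)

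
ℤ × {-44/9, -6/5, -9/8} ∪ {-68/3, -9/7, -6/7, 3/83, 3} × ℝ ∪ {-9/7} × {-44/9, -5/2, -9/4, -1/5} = (ℤ × {-44/9, -6/5, -9/8}) ∪ ({-68/3, -9/7, -6/7, 3/83, 3} × ℝ)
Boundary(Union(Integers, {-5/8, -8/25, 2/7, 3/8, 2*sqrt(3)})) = Union({-5/8, -8/25, 2/7, 3/8, 2*sqrt(3)}, Integers)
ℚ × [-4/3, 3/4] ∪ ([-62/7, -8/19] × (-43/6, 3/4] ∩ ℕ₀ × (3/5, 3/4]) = ℚ × [-4/3, 3/4]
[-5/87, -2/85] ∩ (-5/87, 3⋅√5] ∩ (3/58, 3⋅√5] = ∅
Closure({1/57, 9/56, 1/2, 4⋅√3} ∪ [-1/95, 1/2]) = [-1/95, 1/2] ∪ {4⋅√3}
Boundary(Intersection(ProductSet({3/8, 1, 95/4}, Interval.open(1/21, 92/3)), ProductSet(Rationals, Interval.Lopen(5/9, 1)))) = ProductSet({3/8, 1, 95/4}, Interval(5/9, 1))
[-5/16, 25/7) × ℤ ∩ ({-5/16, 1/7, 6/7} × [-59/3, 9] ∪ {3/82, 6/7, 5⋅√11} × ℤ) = ({3/82, 6/7} × ℤ) ∪ ({-5/16, 1/7, 6/7} × {-19, -18, …, 9})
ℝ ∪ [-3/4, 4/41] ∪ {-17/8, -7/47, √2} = (-∞, ∞)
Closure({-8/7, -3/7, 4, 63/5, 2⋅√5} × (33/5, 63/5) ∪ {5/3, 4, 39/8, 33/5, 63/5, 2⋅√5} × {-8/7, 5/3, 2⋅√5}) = ({-8/7, -3/7, 4, 63/5, 2⋅√5} × [33/5, 63/5]) ∪ ({5/3, 4, 39/8, 33/5, 63/5, 2⋅√5} × {-8/7, 5/3, 2⋅√5})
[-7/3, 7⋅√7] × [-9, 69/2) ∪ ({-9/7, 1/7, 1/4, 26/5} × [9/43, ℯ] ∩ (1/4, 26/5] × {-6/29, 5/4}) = [-7/3, 7⋅√7] × [-9, 69/2)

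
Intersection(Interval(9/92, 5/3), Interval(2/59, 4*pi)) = Interval(9/92, 5/3)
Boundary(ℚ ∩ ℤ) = ℤ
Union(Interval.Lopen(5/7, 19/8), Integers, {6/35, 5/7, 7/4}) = Union({6/35}, Integers, Interval(5/7, 19/8))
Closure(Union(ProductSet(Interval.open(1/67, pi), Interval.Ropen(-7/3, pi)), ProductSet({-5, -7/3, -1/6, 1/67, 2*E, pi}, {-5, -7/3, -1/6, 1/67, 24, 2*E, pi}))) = Union(ProductSet({1/67, pi}, Interval(-7/3, pi)), ProductSet({-5, -7/3, -1/6, 1/67, 2*E, pi}, {-5, -7/3, -1/6, 1/67, 24, 2*E, pi}), ProductSet(Interval(1/67, pi), {-7/3, pi}), ProductSet(Interval.open(1/67, pi), Interval.Ropen(-7/3, pi)))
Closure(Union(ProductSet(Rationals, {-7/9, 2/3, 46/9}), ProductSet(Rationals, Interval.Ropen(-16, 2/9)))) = ProductSet(Reals, Union({2/3, 46/9}, Interval(-16, 2/9)))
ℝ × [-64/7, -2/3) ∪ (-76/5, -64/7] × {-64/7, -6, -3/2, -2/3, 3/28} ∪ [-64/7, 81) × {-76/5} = (ℝ × [-64/7, -2/3)) ∪ ([-64/7, 81) × {-76/5}) ∪ ((-76/5, -64/7] × {-64/7, -6, -3/2, -2/3, 3/28})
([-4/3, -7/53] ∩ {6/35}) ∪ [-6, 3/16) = [-6, 3/16)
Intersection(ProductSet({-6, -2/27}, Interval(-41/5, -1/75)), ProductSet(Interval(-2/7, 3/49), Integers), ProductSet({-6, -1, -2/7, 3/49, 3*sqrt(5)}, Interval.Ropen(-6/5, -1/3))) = EmptySet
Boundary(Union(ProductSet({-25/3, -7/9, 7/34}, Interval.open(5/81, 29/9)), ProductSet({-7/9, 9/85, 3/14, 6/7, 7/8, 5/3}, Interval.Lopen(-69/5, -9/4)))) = Union(ProductSet({-25/3, -7/9, 7/34}, Interval(5/81, 29/9)), ProductSet({-7/9, 9/85, 3/14, 6/7, 7/8, 5/3}, Interval(-69/5, -9/4)))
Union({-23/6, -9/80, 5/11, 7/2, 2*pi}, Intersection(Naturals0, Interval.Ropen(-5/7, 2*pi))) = Union({-23/6, -9/80, 5/11, 7/2, 2*pi}, Range(0, 7, 1))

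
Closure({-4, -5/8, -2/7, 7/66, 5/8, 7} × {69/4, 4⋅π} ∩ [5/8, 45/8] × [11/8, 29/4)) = ∅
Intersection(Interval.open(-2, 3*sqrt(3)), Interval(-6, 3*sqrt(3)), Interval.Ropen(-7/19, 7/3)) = Interval.Ropen(-7/19, 7/3)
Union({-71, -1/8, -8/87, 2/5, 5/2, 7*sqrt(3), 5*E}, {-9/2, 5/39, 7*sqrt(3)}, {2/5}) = {-71, -9/2, -1/8, -8/87, 5/39, 2/5, 5/2, 7*sqrt(3), 5*E}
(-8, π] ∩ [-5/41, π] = [-5/41, π]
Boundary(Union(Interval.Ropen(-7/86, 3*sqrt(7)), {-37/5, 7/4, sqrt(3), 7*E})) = {-37/5, -7/86, 3*sqrt(7), 7*E}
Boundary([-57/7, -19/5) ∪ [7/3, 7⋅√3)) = {-57/7, -19/5, 7/3, 7⋅√3}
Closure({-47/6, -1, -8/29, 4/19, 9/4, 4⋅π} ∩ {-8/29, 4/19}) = {-8/29, 4/19}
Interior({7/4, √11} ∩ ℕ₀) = ∅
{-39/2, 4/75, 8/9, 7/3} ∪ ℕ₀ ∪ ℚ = ℚ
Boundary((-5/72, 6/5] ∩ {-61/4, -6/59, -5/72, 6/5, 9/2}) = {6/5}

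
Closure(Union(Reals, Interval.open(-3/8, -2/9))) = Interval(-oo, oo)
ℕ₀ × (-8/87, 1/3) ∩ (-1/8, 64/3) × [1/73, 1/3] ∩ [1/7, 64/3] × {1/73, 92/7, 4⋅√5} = {1, 2, …, 21} × {1/73}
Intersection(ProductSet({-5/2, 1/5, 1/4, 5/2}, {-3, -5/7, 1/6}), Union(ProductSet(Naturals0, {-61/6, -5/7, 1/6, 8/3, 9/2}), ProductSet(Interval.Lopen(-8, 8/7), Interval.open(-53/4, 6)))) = ProductSet({-5/2, 1/5, 1/4}, {-3, -5/7, 1/6})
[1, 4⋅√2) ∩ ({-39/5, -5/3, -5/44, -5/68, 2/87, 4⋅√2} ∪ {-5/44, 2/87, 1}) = {1}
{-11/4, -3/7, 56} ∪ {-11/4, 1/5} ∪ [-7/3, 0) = {-11/4, 1/5, 56} ∪ [-7/3, 0)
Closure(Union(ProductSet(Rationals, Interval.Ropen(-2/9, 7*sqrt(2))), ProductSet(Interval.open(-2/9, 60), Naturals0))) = Union(ProductSet(Interval(-2/9, 60), Naturals0), ProductSet(Reals, Interval(-2/9, 7*sqrt(2))))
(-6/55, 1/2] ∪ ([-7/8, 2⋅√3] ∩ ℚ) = [-6/55, 1/2] ∪ (ℚ ∩ [-7/8, 2⋅√3])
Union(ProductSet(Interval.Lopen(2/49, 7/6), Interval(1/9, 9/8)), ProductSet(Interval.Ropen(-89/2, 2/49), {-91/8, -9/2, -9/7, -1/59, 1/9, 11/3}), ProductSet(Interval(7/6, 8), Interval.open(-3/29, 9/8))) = Union(ProductSet(Interval.Ropen(-89/2, 2/49), {-91/8, -9/2, -9/7, -1/59, 1/9, 11/3}), ProductSet(Interval.Lopen(2/49, 7/6), Interval(1/9, 9/8)), ProductSet(Interval(7/6, 8), Interval.open(-3/29, 9/8)))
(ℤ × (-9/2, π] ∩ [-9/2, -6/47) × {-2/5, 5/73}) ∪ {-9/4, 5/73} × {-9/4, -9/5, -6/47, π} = ({-4, -3, -2, -1} × {-2/5, 5/73}) ∪ ({-9/4, 5/73} × {-9/4, -9/5, -6/47, π})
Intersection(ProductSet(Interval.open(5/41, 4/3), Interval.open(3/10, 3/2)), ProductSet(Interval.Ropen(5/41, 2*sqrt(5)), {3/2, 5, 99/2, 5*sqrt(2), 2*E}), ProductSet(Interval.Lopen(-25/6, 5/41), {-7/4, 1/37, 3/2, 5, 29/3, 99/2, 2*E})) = EmptySet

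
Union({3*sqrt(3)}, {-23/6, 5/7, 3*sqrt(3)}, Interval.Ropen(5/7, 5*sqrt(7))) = Union({-23/6}, Interval.Ropen(5/7, 5*sqrt(7)))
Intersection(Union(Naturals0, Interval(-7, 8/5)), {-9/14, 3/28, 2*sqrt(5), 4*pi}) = {-9/14, 3/28}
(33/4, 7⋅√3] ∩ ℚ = ℚ ∩ (33/4, 7⋅√3]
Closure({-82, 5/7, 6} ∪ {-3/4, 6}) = {-82, -3/4, 5/7, 6}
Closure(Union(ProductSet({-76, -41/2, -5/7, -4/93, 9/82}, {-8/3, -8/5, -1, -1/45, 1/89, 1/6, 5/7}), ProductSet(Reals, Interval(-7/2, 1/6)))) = Union(ProductSet({-76, -41/2, -5/7, -4/93, 9/82}, {-8/3, -8/5, -1, -1/45, 1/89, 1/6, 5/7}), ProductSet(Reals, Interval(-7/2, 1/6)))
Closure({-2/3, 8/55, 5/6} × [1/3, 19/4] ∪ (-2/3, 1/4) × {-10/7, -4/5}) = ([-2/3, 1/4] × {-10/7, -4/5}) ∪ ({-2/3, 8/55, 5/6} × [1/3, 19/4])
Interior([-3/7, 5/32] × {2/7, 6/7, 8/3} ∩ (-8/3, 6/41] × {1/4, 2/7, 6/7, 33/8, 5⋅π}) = ∅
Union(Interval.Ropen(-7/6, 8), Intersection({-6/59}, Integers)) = Interval.Ropen(-7/6, 8)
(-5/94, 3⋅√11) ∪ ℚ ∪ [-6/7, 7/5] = ℚ ∪ [-6/7, 3⋅√11)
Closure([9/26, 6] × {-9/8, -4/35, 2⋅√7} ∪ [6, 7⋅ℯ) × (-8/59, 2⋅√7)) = ([9/26, 6] × {-9/8, -4/35, 2⋅√7}) ∪ ({6, 7⋅ℯ} × [-8/59, 2⋅√7]) ∪ ([6, 7⋅ℯ] × {-8/59, 2⋅√7}) ∪ ([6, 7⋅ℯ) × (-8/59, 2⋅√7))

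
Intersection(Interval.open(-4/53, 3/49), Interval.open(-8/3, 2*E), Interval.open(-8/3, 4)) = Interval.open(-4/53, 3/49)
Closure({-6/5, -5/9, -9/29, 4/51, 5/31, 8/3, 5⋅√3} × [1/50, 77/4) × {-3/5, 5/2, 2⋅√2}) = {-6/5, -5/9, -9/29, 4/51, 5/31, 8/3, 5⋅√3} × [1/50, 77/4] × {-3/5, 5/2, 2⋅√2}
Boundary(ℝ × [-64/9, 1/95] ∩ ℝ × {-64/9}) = ℝ × {-64/9}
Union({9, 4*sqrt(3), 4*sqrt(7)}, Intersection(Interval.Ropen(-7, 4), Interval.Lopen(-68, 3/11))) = Union({9, 4*sqrt(3), 4*sqrt(7)}, Interval(-7, 3/11))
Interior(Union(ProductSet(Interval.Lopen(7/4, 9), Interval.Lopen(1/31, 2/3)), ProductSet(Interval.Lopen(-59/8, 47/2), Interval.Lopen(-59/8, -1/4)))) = Union(ProductSet(Interval.open(-59/8, 47/2), Interval.open(-59/8, -1/4)), ProductSet(Interval.open(7/4, 9), Interval.open(1/31, 2/3)))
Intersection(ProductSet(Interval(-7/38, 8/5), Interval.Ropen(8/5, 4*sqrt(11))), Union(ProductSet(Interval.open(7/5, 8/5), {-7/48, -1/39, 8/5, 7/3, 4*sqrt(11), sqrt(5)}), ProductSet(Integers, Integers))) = Union(ProductSet(Interval.open(7/5, 8/5), {8/5, 7/3, sqrt(5)}), ProductSet(Range(0, 2, 1), Range(2, 14, 1)))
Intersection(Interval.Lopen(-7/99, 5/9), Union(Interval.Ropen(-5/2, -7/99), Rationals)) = Intersection(Interval.Lopen(-7/99, 5/9), Rationals)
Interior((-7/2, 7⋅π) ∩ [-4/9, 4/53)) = (-4/9, 4/53)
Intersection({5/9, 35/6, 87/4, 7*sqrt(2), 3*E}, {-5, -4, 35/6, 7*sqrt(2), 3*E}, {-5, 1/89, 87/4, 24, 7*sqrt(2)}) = {7*sqrt(2)}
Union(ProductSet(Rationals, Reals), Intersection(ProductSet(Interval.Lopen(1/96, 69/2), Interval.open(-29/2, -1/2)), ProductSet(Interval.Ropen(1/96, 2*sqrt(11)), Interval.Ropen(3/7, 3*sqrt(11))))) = ProductSet(Rationals, Reals)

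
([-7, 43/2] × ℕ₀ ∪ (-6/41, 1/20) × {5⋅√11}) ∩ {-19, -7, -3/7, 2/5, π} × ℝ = {-7, -3/7, 2/5, π} × ℕ₀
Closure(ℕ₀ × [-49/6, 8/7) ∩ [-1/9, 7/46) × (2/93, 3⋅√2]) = {0} × [2/93, 8/7]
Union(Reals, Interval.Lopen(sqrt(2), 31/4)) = Interval(-oo, oo)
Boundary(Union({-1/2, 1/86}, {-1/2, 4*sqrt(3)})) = {-1/2, 1/86, 4*sqrt(3)}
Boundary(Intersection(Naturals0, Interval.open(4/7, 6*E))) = Range(1, 17, 1)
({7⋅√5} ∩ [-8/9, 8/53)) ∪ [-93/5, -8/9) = [-93/5, -8/9)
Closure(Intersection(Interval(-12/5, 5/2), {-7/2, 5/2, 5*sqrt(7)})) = {5/2}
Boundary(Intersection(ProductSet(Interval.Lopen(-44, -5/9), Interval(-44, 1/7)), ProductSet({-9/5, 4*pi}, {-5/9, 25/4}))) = ProductSet({-9/5}, {-5/9})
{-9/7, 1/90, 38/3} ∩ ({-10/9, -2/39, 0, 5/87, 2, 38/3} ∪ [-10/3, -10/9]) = {-9/7, 38/3}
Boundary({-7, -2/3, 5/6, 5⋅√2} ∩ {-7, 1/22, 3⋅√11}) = {-7}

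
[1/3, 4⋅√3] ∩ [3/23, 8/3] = [1/3, 8/3]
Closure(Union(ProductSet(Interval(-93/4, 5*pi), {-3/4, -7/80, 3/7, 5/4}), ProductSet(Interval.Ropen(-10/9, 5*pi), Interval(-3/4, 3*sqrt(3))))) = Union(ProductSet(Interval(-93/4, 5*pi), {-3/4, -7/80, 3/7, 5/4}), ProductSet(Interval(-10/9, 5*pi), Interval(-3/4, 3*sqrt(3))))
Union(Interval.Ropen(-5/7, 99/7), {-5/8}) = Interval.Ropen(-5/7, 99/7)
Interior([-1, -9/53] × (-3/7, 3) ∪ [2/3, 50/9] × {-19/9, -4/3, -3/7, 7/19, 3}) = (-1, -9/53) × (-3/7, 3)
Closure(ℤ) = ℤ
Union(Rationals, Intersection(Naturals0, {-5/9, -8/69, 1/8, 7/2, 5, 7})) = Rationals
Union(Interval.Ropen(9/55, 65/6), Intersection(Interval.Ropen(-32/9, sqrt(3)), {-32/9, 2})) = Union({-32/9}, Interval.Ropen(9/55, 65/6))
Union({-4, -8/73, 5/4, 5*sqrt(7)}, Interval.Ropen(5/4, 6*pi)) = Union({-4, -8/73}, Interval.Ropen(5/4, 6*pi))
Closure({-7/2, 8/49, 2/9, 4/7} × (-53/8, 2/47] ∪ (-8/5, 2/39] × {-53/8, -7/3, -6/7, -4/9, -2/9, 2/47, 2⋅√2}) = ({-7/2, 8/49, 2/9, 4/7} × [-53/8, 2/47]) ∪ ([-8/5, 2/39] × {-53/8, -7/3, -6/7, -4/9, -2/9, 2/47, 2⋅√2})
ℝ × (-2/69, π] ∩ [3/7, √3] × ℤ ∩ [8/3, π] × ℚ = ∅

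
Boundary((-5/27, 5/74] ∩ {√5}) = ∅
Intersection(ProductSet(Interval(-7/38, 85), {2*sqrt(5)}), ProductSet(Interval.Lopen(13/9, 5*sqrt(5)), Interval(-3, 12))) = ProductSet(Interval.Lopen(13/9, 5*sqrt(5)), {2*sqrt(5)})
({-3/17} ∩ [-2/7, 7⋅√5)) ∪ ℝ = ℝ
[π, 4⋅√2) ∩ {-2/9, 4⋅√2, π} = {π}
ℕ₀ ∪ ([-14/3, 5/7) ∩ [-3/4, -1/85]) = [-3/4, -1/85] ∪ ℕ₀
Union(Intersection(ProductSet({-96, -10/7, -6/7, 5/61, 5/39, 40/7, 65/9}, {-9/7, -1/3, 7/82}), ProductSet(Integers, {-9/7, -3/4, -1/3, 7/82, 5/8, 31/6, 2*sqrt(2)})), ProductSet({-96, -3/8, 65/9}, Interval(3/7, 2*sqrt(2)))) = Union(ProductSet({-96}, {-9/7, -1/3, 7/82}), ProductSet({-96, -3/8, 65/9}, Interval(3/7, 2*sqrt(2))))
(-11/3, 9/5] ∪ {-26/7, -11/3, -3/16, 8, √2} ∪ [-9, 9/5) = [-9, 9/5] ∪ {8}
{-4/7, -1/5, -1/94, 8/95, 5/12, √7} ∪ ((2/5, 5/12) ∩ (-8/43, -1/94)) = {-4/7, -1/5, -1/94, 8/95, 5/12, √7}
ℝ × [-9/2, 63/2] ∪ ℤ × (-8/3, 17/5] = ℝ × [-9/2, 63/2]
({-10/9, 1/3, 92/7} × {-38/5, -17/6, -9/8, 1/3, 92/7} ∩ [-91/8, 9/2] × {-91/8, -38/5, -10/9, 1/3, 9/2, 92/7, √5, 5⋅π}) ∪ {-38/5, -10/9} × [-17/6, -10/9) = ({-10/9, 1/3} × {-38/5, 1/3, 92/7}) ∪ ({-38/5, -10/9} × [-17/6, -10/9))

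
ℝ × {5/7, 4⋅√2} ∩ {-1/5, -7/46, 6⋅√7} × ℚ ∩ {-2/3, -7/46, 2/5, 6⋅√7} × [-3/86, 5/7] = {-7/46, 6⋅√7} × {5/7}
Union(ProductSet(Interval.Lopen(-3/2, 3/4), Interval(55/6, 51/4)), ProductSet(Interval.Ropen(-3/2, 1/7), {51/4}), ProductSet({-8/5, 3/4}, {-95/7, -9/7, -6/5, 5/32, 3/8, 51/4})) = Union(ProductSet({-8/5, 3/4}, {-95/7, -9/7, -6/5, 5/32, 3/8, 51/4}), ProductSet(Interval.Ropen(-3/2, 1/7), {51/4}), ProductSet(Interval.Lopen(-3/2, 3/4), Interval(55/6, 51/4)))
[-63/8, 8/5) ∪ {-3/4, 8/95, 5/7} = [-63/8, 8/5)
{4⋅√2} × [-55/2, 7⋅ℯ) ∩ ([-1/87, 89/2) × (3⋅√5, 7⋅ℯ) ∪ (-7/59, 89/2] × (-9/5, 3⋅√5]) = {4⋅√2} × (-9/5, 7⋅ℯ)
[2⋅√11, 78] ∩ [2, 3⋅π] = [2⋅√11, 3⋅π]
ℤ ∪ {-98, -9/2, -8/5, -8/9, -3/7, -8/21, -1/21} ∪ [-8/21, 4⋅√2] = ℤ ∪ {-9/2, -8/5, -8/9, -3/7} ∪ [-8/21, 4⋅√2]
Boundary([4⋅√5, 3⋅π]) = {4⋅√5, 3⋅π}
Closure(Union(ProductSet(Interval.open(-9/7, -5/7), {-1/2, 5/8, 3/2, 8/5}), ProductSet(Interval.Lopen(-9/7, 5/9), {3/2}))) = Union(ProductSet(Interval(-9/7, -5/7), {-1/2, 5/8, 3/2, 8/5}), ProductSet(Interval(-9/7, 5/9), {3/2}))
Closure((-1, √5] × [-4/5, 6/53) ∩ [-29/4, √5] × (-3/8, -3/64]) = ({-1, √5} × [-3/8, -3/64]) ∪ ([-1, √5] × {-3/8, -3/64}) ∪ ((-1, √5] × (-3/8, -3/64])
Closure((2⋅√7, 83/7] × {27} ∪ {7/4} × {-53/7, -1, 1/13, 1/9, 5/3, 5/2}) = ({7/4} × {-53/7, -1, 1/13, 1/9, 5/3, 5/2}) ∪ ([2⋅√7, 83/7] × {27})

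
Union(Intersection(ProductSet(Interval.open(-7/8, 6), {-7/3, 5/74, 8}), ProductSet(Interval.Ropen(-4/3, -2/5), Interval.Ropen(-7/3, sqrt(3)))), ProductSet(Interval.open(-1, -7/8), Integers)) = Union(ProductSet(Interval.open(-1, -7/8), Integers), ProductSet(Interval.open(-7/8, -2/5), {-7/3, 5/74}))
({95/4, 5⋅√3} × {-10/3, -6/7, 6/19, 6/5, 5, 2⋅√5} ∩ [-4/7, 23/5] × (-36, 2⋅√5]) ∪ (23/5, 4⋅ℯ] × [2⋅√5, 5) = (23/5, 4⋅ℯ] × [2⋅√5, 5)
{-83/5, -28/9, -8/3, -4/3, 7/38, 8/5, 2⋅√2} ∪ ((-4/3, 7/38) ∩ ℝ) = {-83/5, -28/9, -8/3, 8/5, 2⋅√2} ∪ [-4/3, 7/38]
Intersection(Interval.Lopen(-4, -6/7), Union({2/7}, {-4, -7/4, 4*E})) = {-7/4}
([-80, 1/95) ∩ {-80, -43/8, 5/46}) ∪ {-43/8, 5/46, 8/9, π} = {-80, -43/8, 5/46, 8/9, π}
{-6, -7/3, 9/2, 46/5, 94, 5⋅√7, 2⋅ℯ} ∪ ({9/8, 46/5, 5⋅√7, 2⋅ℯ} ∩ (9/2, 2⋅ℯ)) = {-6, -7/3, 9/2, 46/5, 94, 5⋅√7, 2⋅ℯ}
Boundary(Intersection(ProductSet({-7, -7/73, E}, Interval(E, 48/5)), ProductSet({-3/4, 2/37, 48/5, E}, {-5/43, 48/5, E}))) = ProductSet({E}, {48/5, E})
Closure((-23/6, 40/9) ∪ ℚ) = ℚ ∪ (-∞, ∞)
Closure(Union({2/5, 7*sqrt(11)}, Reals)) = Reals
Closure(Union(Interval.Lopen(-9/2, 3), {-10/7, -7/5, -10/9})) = Interval(-9/2, 3)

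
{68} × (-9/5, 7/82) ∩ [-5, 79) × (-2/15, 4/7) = {68} × (-2/15, 7/82)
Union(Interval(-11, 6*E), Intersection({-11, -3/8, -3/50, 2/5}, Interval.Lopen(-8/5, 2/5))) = Interval(-11, 6*E)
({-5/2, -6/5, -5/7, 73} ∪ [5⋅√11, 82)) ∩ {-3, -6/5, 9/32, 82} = {-6/5}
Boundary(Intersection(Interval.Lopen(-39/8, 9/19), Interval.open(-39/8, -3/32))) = {-39/8, -3/32}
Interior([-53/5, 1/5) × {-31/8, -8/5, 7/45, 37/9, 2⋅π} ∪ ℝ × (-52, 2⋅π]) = ℝ × (-52, 2⋅π)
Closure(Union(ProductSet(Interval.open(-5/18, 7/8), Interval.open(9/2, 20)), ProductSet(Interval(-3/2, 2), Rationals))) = Union(ProductSet(Interval(-3/2, 2), Union(Interval(-oo, 9/2), Interval(20, oo), Rationals)), ProductSet(Interval.open(-5/18, 7/8), Interval.open(9/2, 20)), ProductSet(Union(Interval(-3/2, -5/18), Interval(7/8, 2)), Reals))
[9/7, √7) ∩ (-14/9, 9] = [9/7, √7)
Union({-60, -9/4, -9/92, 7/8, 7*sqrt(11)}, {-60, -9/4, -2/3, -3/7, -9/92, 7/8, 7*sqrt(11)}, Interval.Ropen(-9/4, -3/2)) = Union({-60, -2/3, -3/7, -9/92, 7/8, 7*sqrt(11)}, Interval.Ropen(-9/4, -3/2))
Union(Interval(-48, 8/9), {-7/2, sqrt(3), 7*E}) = Union({sqrt(3), 7*E}, Interval(-48, 8/9))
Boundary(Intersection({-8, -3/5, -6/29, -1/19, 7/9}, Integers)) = {-8}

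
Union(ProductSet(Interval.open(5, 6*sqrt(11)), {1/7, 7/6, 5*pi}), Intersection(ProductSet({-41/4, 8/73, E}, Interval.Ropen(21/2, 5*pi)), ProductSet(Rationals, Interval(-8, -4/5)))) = ProductSet(Interval.open(5, 6*sqrt(11)), {1/7, 7/6, 5*pi})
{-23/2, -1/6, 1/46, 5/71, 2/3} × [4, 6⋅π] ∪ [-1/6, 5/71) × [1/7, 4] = ([-1/6, 5/71) × [1/7, 4]) ∪ ({-23/2, -1/6, 1/46, 5/71, 2/3} × [4, 6⋅π])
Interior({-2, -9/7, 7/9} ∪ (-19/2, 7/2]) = (-19/2, 7/2)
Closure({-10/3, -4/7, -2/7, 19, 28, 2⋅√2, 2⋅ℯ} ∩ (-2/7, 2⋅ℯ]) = {2⋅√2, 2⋅ℯ}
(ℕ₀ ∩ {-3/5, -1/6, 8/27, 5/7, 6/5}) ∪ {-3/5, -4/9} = {-3/5, -4/9}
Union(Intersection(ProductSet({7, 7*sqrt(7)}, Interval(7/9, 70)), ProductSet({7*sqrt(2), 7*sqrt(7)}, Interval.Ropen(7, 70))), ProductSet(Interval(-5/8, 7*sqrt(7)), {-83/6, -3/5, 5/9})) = Union(ProductSet({7*sqrt(7)}, Interval.Ropen(7, 70)), ProductSet(Interval(-5/8, 7*sqrt(7)), {-83/6, -3/5, 5/9}))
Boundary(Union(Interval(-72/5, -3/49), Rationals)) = Union(Interval(-oo, -72/5), Interval(-3/49, oo))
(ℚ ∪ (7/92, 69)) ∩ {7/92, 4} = {7/92, 4}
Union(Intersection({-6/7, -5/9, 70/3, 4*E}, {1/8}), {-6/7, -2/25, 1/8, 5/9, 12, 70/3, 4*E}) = {-6/7, -2/25, 1/8, 5/9, 12, 70/3, 4*E}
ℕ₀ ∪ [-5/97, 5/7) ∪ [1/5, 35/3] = [-5/97, 35/3] ∪ ℕ₀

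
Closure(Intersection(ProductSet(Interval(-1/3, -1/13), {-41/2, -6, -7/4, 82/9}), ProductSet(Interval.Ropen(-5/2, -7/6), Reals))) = EmptySet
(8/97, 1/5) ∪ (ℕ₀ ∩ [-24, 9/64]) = {0} ∪ (8/97, 1/5)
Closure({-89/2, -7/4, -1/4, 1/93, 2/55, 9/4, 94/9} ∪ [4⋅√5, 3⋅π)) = {-89/2, -7/4, -1/4, 1/93, 2/55, 9/4, 94/9} ∪ [4⋅√5, 3⋅π]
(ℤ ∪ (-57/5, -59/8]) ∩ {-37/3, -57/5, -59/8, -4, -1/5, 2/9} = {-59/8, -4}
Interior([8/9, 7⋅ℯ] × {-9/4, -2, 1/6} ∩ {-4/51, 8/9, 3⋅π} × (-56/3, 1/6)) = ∅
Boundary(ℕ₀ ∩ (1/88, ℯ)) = {1, 2}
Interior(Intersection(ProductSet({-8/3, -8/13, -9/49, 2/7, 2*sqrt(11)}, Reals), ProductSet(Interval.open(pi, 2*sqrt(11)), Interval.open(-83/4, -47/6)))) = EmptySet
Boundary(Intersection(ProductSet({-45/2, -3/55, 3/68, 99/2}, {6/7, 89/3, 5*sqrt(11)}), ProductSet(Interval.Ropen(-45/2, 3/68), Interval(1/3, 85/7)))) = ProductSet({-45/2, -3/55}, {6/7})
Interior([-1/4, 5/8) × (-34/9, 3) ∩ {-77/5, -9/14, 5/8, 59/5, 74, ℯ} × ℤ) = ∅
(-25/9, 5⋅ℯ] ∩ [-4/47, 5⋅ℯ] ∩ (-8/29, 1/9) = [-4/47, 1/9)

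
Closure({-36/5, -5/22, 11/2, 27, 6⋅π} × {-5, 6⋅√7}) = {-36/5, -5/22, 11/2, 27, 6⋅π} × {-5, 6⋅√7}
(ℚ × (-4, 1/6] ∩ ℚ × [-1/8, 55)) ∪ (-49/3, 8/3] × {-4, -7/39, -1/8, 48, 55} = (ℚ × [-1/8, 1/6]) ∪ ((-49/3, 8/3] × {-4, -7/39, -1/8, 48, 55})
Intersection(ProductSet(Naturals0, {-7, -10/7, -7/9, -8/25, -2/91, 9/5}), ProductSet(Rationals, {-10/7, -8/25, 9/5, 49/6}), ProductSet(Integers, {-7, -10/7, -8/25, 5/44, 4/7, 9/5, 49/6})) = ProductSet(Naturals0, {-10/7, -8/25, 9/5})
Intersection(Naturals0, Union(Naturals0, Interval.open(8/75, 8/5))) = Union(Naturals0, Range(1, 2, 1))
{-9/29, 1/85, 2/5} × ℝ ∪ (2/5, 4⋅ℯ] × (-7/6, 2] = ({-9/29, 1/85, 2/5} × ℝ) ∪ ((2/5, 4⋅ℯ] × (-7/6, 2])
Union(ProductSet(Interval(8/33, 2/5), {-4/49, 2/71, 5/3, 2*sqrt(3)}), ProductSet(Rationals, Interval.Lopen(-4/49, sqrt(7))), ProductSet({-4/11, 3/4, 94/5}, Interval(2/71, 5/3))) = Union(ProductSet(Interval(8/33, 2/5), {-4/49, 2/71, 5/3, 2*sqrt(3)}), ProductSet(Rationals, Interval.Lopen(-4/49, sqrt(7))))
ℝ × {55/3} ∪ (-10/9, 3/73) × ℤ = (ℝ × {55/3}) ∪ ((-10/9, 3/73) × ℤ)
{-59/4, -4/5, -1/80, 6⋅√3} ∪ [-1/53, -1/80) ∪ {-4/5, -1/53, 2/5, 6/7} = {-59/4, -4/5, 2/5, 6/7, 6⋅√3} ∪ [-1/53, -1/80]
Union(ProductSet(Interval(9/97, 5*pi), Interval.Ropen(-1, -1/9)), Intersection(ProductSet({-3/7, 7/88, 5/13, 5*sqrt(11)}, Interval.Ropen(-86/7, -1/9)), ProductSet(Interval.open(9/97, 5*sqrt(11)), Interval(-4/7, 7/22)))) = ProductSet(Interval(9/97, 5*pi), Interval.Ropen(-1, -1/9))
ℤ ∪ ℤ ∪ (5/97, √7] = ℤ ∪ (5/97, √7]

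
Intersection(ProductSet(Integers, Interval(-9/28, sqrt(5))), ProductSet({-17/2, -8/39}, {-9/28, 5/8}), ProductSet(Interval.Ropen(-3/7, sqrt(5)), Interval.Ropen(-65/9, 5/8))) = EmptySet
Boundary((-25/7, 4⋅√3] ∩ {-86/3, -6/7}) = {-6/7}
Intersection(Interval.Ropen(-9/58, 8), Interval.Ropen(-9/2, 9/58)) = Interval.Ropen(-9/58, 9/58)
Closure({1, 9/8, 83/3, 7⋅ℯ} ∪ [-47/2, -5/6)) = [-47/2, -5/6] ∪ {1, 9/8, 83/3, 7⋅ℯ}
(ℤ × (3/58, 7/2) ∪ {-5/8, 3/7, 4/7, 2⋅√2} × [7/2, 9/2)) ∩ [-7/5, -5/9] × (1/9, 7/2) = {-1} × (1/9, 7/2)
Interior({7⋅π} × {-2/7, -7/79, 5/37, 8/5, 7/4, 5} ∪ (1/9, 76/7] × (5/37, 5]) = (1/9, 76/7) × (5/37, 5)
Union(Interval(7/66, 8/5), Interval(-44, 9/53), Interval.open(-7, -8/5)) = Interval(-44, 8/5)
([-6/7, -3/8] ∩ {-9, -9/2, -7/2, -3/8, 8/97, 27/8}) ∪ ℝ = ℝ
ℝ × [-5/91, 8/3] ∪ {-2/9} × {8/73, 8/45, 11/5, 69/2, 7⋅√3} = (ℝ × [-5/91, 8/3]) ∪ ({-2/9} × {8/73, 8/45, 11/5, 69/2, 7⋅√3})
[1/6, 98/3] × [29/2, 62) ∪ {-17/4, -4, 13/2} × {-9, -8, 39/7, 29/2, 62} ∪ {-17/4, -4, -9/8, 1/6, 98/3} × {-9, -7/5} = ({-17/4, -4, -9/8, 1/6, 98/3} × {-9, -7/5}) ∪ ({-17/4, -4, 13/2} × {-9, -8, 39/7, 29/2, 62}) ∪ ([1/6, 98/3] × [29/2, 62))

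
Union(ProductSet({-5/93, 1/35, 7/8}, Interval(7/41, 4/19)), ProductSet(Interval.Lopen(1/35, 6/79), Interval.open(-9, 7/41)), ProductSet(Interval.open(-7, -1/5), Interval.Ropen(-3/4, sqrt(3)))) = Union(ProductSet({-5/93, 1/35, 7/8}, Interval(7/41, 4/19)), ProductSet(Interval.open(-7, -1/5), Interval.Ropen(-3/4, sqrt(3))), ProductSet(Interval.Lopen(1/35, 6/79), Interval.open(-9, 7/41)))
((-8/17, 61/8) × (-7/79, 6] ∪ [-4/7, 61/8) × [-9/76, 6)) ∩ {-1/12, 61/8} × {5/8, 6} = {-1/12} × {5/8, 6}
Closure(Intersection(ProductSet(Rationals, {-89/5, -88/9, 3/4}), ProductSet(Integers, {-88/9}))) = ProductSet(Integers, {-88/9})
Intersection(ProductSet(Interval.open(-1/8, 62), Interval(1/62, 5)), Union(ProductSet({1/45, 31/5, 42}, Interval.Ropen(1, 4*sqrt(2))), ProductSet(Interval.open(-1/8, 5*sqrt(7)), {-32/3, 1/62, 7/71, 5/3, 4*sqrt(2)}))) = Union(ProductSet({1/45, 31/5, 42}, Interval(1, 5)), ProductSet(Interval.open(-1/8, 5*sqrt(7)), {1/62, 7/71, 5/3}))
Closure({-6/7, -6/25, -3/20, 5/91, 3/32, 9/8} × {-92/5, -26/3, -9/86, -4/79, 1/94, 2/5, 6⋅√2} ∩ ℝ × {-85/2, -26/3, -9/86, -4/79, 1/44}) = {-6/7, -6/25, -3/20, 5/91, 3/32, 9/8} × {-26/3, -9/86, -4/79}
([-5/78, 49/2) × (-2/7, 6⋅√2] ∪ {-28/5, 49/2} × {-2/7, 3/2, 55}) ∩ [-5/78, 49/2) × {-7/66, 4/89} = [-5/78, 49/2) × {-7/66, 4/89}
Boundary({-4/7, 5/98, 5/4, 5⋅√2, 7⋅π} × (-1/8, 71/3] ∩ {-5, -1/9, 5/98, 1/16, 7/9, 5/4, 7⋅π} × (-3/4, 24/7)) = {5/98, 5/4, 7⋅π} × [-1/8, 24/7]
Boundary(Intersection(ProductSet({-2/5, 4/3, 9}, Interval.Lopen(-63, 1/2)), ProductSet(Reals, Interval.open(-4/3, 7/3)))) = ProductSet({-2/5, 4/3, 9}, Interval(-4/3, 1/2))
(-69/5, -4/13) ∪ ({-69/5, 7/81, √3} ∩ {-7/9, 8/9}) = (-69/5, -4/13)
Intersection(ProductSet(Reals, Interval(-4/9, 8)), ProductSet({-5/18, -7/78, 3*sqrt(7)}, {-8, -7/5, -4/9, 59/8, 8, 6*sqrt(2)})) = ProductSet({-5/18, -7/78, 3*sqrt(7)}, {-4/9, 59/8, 8})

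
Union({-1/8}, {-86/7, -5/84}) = {-86/7, -1/8, -5/84}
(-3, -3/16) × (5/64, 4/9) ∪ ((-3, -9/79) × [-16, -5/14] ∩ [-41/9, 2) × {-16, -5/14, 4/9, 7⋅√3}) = ((-3, -9/79) × {-16, -5/14}) ∪ ((-3, -3/16) × (5/64, 4/9))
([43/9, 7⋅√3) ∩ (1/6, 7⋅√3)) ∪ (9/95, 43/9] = (9/95, 7⋅√3)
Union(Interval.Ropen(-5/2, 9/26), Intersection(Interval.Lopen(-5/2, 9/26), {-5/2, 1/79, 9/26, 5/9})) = Interval(-5/2, 9/26)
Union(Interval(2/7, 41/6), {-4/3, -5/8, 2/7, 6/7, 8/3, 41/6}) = Union({-4/3, -5/8}, Interval(2/7, 41/6))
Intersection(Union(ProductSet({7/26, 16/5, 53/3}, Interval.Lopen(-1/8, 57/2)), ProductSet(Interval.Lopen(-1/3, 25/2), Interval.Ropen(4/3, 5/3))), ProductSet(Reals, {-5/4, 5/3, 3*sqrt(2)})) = ProductSet({7/26, 16/5, 53/3}, {5/3, 3*sqrt(2)})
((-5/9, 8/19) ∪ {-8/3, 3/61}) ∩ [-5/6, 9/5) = (-5/9, 8/19)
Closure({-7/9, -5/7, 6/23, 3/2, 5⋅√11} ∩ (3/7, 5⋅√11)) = {3/2}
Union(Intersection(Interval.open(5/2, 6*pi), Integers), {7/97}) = Union({7/97}, Range(3, 19, 1))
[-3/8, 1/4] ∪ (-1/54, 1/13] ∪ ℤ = ℤ ∪ [-3/8, 1/4]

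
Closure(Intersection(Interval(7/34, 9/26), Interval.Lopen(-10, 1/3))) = Interval(7/34, 1/3)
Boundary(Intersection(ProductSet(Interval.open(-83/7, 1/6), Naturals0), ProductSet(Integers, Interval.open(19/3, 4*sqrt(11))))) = ProductSet(Range(-11, 1, 1), Range(7, 14, 1))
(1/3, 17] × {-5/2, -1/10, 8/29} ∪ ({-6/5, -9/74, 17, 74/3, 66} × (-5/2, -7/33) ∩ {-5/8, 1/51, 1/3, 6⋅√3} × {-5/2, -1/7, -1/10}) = (1/3, 17] × {-5/2, -1/10, 8/29}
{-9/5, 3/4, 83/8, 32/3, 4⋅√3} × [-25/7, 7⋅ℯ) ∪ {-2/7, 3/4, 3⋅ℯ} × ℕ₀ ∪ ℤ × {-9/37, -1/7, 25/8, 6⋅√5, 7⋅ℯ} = ({-2/7, 3/4, 3⋅ℯ} × ℕ₀) ∪ (ℤ × {-9/37, -1/7, 25/8, 6⋅√5, 7⋅ℯ}) ∪ ({-9/5, 3/4, 83/8, 32/3, 4⋅√3} × [-25/7, 7⋅ℯ))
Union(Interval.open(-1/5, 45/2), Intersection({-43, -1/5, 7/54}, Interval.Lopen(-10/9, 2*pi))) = Interval.Ropen(-1/5, 45/2)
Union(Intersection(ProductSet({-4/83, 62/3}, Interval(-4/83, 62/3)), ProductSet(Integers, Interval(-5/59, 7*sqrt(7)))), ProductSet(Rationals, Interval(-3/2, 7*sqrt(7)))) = ProductSet(Rationals, Interval(-3/2, 7*sqrt(7)))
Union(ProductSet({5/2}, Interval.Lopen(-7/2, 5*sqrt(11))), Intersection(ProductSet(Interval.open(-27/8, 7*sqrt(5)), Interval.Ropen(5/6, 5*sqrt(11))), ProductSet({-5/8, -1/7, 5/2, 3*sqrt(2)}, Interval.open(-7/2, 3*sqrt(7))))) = Union(ProductSet({5/2}, Interval.Lopen(-7/2, 5*sqrt(11))), ProductSet({-5/8, -1/7, 5/2, 3*sqrt(2)}, Interval.Ropen(5/6, 3*sqrt(7))))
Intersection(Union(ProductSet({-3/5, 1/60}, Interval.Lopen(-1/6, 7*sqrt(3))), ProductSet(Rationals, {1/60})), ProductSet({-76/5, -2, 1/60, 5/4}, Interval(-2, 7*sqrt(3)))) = Union(ProductSet({1/60}, Interval.Lopen(-1/6, 7*sqrt(3))), ProductSet({-76/5, -2, 1/60, 5/4}, {1/60}))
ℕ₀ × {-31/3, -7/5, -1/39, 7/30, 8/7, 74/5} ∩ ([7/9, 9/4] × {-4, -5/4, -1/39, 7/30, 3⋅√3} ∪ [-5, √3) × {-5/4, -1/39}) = ({0, 1} × {-1/39}) ∪ ({1, 2} × {-1/39, 7/30})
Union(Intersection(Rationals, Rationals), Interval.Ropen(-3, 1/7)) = Union(Interval(-3, 1/7), Rationals)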